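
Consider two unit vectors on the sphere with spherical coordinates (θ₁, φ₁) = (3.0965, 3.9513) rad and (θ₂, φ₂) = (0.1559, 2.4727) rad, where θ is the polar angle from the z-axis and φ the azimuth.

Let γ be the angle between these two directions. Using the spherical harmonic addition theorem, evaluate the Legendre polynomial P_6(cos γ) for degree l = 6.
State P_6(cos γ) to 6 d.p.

0.730082

Summing Y*_{l m}(θ₁,φ₁)·Y_{l m}(θ₂,φ₂) over m ∈ [−6, 6]; prefactor 4π/(2·6+1) = 0.966644:
  term(m=-6) = -0.000000+0.000000i   from Y*(Ω₁)=+0.000000-0.000000i, Y(Ω₂)=-0.000004-0.000005i
  term(m=-5) = -0.000000-0.000000i   from Y*(Ω₁)=-0.000000-0.000000i, Y(Ω₂)=+0.000146+0.000030i
  term(m=-4) = +0.000000-0.000000i   from Y*(Ω₁)=-0.000015-0.000001i, Y(Ω₂)=-0.001803+0.000907i
  term(m=-3) = +0.000002+0.000009i   from Y*(Ω₁)=-0.000360+0.000311i, Y(Ω₂)=+0.007866-0.016889i
  term(m=-2) = -0.001207+0.000225i   from Y*(Ω₁)=-0.000511+0.010512i, Y(Ω₂)=+0.026946+0.113543i
  term(m=-1) = -0.006118-0.066174i   from Y*(Ω₁)=+0.101429+0.106484i, Y(Ω₂)=-0.354518-0.280230i
  term(m=+0) = +0.769922+0.000000i   from Y*(Ω₁)=+0.995506-0.000000i, Y(Ω₂)=+0.773398+0.000000i
  term(m=+1) = -0.006118+0.066174i   from Y*(Ω₁)=-0.101429+0.106484i, Y(Ω₂)=+0.354518-0.280230i
  term(m=+2) = -0.001207-0.000225i   from Y*(Ω₁)=-0.000511-0.010512i, Y(Ω₂)=+0.026946-0.113543i
  term(m=+3) = +0.000002-0.000009i   from Y*(Ω₁)=+0.000360+0.000311i, Y(Ω₂)=-0.007866-0.016889i
  term(m=+4) = +0.000000+0.000000i   from Y*(Ω₁)=-0.000015+0.000001i, Y(Ω₂)=-0.001803-0.000907i
  term(m=+5) = -0.000000+0.000000i   from Y*(Ω₁)=+0.000000-0.000000i, Y(Ω₂)=-0.000146+0.000030i
  term(m=+6) = -0.000000-0.000000i   from Y*(Ω₁)=+0.000000+0.000000i, Y(Ω₂)=-0.000004+0.000005i
Σ over m = +0.755275+0.000000i; ×(4π/13) → +0.730082+0.000000i. Real part: 0.730082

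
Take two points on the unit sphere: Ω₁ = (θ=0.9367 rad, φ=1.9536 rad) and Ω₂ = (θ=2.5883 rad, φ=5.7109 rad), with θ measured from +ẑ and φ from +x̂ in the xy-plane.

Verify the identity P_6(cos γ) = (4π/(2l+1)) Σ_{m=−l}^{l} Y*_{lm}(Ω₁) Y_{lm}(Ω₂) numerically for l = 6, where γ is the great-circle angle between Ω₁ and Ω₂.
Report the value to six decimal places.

Expand P_6 via completeness: Σ_{m} conj(Y_{6,m}) at Ω₁ times Y_{6,m} at Ω₂ —
  term(m=-6) = (-0.001143, 0.000705)   from Y*(Ω₁)=(0.087673, -0.098755), Y(Ω₂)=(-0.009741, -0.002929)
  term(m=-5) = (-0.019155, -0.001209)   from Y*(Ω₁)=(-0.316799, -0.113213), Y(Ω₂)=(0.054827, -0.015776)
  term(m=-4) = (-0.063388, -0.051130)   from Y*(Ω₁)=(0.017013, 0.429604), Y(Ω₂)=(-0.124665, 0.142614)
  term(m=-3) = (-0.018914, -0.066698)   from Y*(Ω₁)=(0.158452, -0.071214), Y(Ω₂)=(0.058083, -0.394832)
  term(m=-2) = (-0.041704, 0.118127)   from Y*(Ω₁)=(0.190857, 0.183448), Y(Ω₂)=(0.195646, 0.430880)
  term(m=-1) = (-0.024907, 0.017621)   from Y*(Ω₁)=(0.107549, -0.267092), Y(Ω₂)=(-0.089080, -0.057385)
  term(m=+0) = (-0.078911, 0.000000)   from Y*(Ω₁)=(0.192999, -0.000000), Y(Ω₂)=(-0.408868, 0.000000)
  term(m=+1) = (-0.024907, -0.017621)   from Y*(Ω₁)=(-0.107549, -0.267092), Y(Ω₂)=(0.089080, -0.057385)
  term(m=+2) = (-0.041704, -0.118127)   from Y*(Ω₁)=(0.190857, -0.183448), Y(Ω₂)=(0.195646, -0.430880)
  term(m=+3) = (-0.018914, 0.066698)   from Y*(Ω₁)=(-0.158452, -0.071214), Y(Ω₂)=(-0.058083, -0.394832)
  term(m=+4) = (-0.063388, 0.051130)   from Y*(Ω₁)=(0.017013, -0.429604), Y(Ω₂)=(-0.124665, -0.142614)
  term(m=+5) = (-0.019155, 0.001209)   from Y*(Ω₁)=(0.316799, -0.113213), Y(Ω₂)=(-0.054827, -0.015776)
  term(m=+6) = (-0.001143, -0.000705)   from Y*(Ω₁)=(0.087673, 0.098755), Y(Ω₂)=(-0.009741, 0.002929)
Accumulated sum (-0.417336, -0.000000); after 4π/(2l+1) scaling, (-0.403415, -0.000000) ⇒ P_6 = -0.403415

-0.403415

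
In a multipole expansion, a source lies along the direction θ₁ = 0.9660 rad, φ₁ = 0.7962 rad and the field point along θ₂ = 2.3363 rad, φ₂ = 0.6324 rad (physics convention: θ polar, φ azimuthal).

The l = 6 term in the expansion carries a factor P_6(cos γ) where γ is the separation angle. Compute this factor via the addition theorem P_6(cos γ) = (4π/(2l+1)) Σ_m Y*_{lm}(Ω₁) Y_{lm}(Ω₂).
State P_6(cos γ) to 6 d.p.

Expand P_6 via completeness: Σ_{m} conj(Y_{6,m}) at Ω₁ times Y_{6,m} at Ω₂ —
  m=-6: (0.009695, -0.149382) × (-0.053924, 0.041233) = (0.005637, 0.008455)  (running Σ = (0.005637, 0.008455))
  m=-5: (-0.239398, -0.266762) × (0.225928, -0.004611) = (-0.055317, -0.059165)  (running Σ = (-0.049680, -0.050710))
  m=-4: (-0.417254, -0.018040) × (-0.337919, -0.237181) = (0.136719, 0.105061)  (running Σ = (0.087039, 0.054351))
  m=-3: (-0.083687, 0.078432) × (0.123755, 0.365584) = (-0.039030, -0.020888)  (running Σ = (0.048009, 0.033462))
  m=-2: (0.006523, -0.301907) × (-0.001800, 0.005697) = (0.001708, 0.000581)  (running Σ = (0.049717, 0.034043))
  m=-1: (-0.168436, -0.172115) × (0.298275, -0.218575) = (-0.087860, -0.014522)  (running Σ = (-0.038143, 0.019521))
  m=0: (0.243331, -0.000000) × (-0.103836, 0.000000) = (-0.025266, 0.000000)  (running Σ = (-0.063409, 0.019521))
  m=1: (0.168436, -0.172115) × (-0.298275, -0.218575) = (-0.087860, 0.014522)  (running Σ = (-0.151270, 0.034043))
  m=2: (0.006523, 0.301907) × (-0.001800, -0.005697) = (0.001708, -0.000581)  (running Σ = (-0.149561, 0.033462))
  m=3: (0.083687, 0.078432) × (-0.123755, 0.365584) = (-0.039030, 0.020888)  (running Σ = (-0.188591, 0.054351))
  m=4: (-0.417254, 0.018040) × (-0.337919, 0.237181) = (0.136719, -0.105061)  (running Σ = (-0.051872, -0.050710))
  m=5: (0.239398, -0.266762) × (-0.225928, -0.004611) = (-0.055317, 0.059165)  (running Σ = (-0.107189, 0.008455))
  m=6: (0.009695, 0.149382) × (-0.053924, -0.041233) = (0.005637, -0.008455)  (running Σ = (-0.101552, 0.000000))
Accumulated sum (-0.101552, 0.000000); after 4π/(2l+1) scaling, (-0.098165, 0.000000) ⇒ P_6 = -0.098165

-0.098165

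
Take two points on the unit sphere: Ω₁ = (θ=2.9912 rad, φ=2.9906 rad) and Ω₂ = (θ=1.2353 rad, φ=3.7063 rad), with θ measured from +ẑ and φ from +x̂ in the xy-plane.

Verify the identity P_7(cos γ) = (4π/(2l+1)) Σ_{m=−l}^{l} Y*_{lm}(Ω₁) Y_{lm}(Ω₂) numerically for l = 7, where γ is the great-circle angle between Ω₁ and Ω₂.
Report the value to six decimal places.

0.293486

Term-by-term m-sum for l=7 (normalisation 4π/15 = 0.837758):
  m=-7: -0.00000 + 0.00000j × 0.23042 - 0.24270j = 0.00000 + 0.00000j  (running Σ = 0.00000 + 0.00000j)
  m=-6: -0.00001 + 0.00002j × -0.42339 + 0.10660j = 0.00000 - 0.00001j  (running Σ = 0.00000 - 0.00001j)
  m=-5: -0.00024 + 0.00022j × 0.10704 + 0.03524j = -0.00003 + 0.00002j  (running Σ = -0.00003 + 0.00001j)
  m=-4: -0.00292 + 0.00202j × 0.19403 + 0.23604j = -0.00104 - 0.00030j  (running Σ = -0.00107 - 0.00029j)
  m=-3: -0.02514 + 0.01224j × -0.02835 - 0.22868j = 0.00351 + 0.00540j  (running Σ = 0.00244 + 0.00511j)
  m=-2: -0.14628 + 0.04557j × 0.09332 - 0.19752j = -0.00465 + 0.03315j  (running Σ = -0.00221 + 0.03826j)
  m=-1: -0.51749 + 0.07874j × -0.22233 + 0.14085j = 0.10397 - 0.09040j  (running Σ = 0.10175 - 0.05214j)
  m=0: -0.77274 + 0.00000j × -0.19000 + 0.00000j = 0.14682 + 0.00000j  (running Σ = 0.24857 - 0.05214j)
  m=1: 0.51749 + 0.07874j × 0.22233 + 0.14085j = 0.10397 + 0.09040j  (running Σ = 0.35254 + 0.03826j)
  m=2: -0.14628 - 0.04557j × 0.09332 + 0.19752j = -0.00465 - 0.03315j  (running Σ = 0.34789 + 0.00511j)
  m=3: 0.02514 + 0.01224j × 0.02835 - 0.22868j = 0.00351 - 0.00540j  (running Σ = 0.35140 - 0.00029j)
  m=4: -0.00292 - 0.00202j × 0.19403 - 0.23604j = -0.00104 + 0.00030j  (running Σ = 0.35035 + 0.00001j)
  m=5: 0.00024 + 0.00022j × -0.10704 + 0.03524j = -0.00003 - 0.00002j  (running Σ = 0.35032 - 0.00001j)
  m=6: -0.00001 - 0.00002j × -0.42339 - 0.10660j = 0.00000 + 0.00001j  (running Σ = 0.35032 + 0.00000j)
  m=7: 0.00000 + 0.00000j × -0.23042 - 0.24270j = 0.00000 - 0.00000j  (running Σ = 0.35032 - 0.00000j)
Total Σ_m = 0.35032 - 0.00000j. Multiply by 0.837758: 0.29349 - 0.00000j. P_7(cos γ) = 0.293486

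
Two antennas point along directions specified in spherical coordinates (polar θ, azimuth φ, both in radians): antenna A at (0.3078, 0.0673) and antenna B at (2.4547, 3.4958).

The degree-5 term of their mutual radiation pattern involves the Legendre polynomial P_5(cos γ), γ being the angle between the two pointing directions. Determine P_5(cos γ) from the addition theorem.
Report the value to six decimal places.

Expand P_5 via completeness: Σ_{m} conj(Y_{5,m}) at Ω₁ times Y_{5,m} at Ω₂ —
  m=-5: +0.001118+0.000391i × +0.009467+0.046644i = -0.000008+0.000056i  (running Σ = -0.000008+0.000056i)
  m=-4: +0.011360+0.003134i × -0.028144+0.181347i = -0.000888+0.001972i  (running Σ = -0.000896+0.002028i)
  m=-3: +0.067611+0.013839i × -0.188048+0.337630i = -0.017387+0.020225i  (running Σ = -0.018282+0.022253i)
  m=-2: +0.253359+0.034310i × -0.317581+0.272096i = -0.089798+0.058042i  (running Σ = -0.108080+0.080295i)
  m=-1: +0.542825+0.036587i × -0.025952+0.009597i = -0.014438+0.004260i  (running Σ = -0.122518+0.084555i)
  m=0: +0.377909-0.000000i × +0.391704+0.000000i = +0.148028+0.000000i  (running Σ = +0.025510+0.084555i)
  m=1: -0.542825+0.036587i × +0.025952+0.009597i = -0.014438-0.004260i  (running Σ = +0.011071+0.080295i)
  m=2: +0.253359-0.034310i × -0.317581-0.272096i = -0.089798-0.058042i  (running Σ = -0.078726+0.022253i)
  m=3: -0.067611+0.013839i × +0.188048+0.337630i = -0.017387-0.020225i  (running Σ = -0.096113+0.002028i)
  m=4: +0.011360-0.003134i × -0.028144-0.181347i = -0.000888-0.001972i  (running Σ = -0.097001+0.000056i)
  m=5: -0.001118+0.000391i × -0.009467+0.046644i = -0.000008-0.000056i  (running Σ = -0.097008+0.000000i)
Accumulated sum -0.097008+0.000000i; after 4π/(2l+1) scaling, -0.110822+0.000000i ⇒ P_5 = -0.110822

-0.110822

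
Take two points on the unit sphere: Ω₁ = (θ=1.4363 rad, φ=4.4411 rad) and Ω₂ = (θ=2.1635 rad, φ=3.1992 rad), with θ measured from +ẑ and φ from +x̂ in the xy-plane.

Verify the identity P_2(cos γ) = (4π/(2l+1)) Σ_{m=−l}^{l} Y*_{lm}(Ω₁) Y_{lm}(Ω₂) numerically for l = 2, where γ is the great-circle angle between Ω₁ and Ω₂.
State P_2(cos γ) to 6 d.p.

-0.445518

Term-by-term m-sum for l=2 (normalisation 4π/5 = 2.513274):
  [-2]  conj(Y_{2,-2})(Ω₁) = -0.32485 + 0.19586j ; Y_{2,-2}(Ω₂) = 0.26398 - 0.03055j ; Δ = -0.07977 + 0.06163j
  [-1]  conj(Y_{2,-1})(Ω₁) = -0.02751 - 0.09890j ; Y_{2,-1}(Ω₂) = 0.35735 - 0.02061j ; Δ = -0.01187 - 0.03478j
  [+0]  conj(Y_{2,0})(Ω₁) = -0.29838 + 0.00000j ; Y_{2,0}(Ω₂) = -0.02015 + 0.00000j ; Δ = 0.00601 + 0.00000j
  [+1]  conj(Y_{2,1})(Ω₁) = 0.02751 - 0.09890j ; Y_{2,1}(Ω₂) = -0.35735 - 0.02061j ; Δ = -0.01187 + 0.03478j
  [+2]  conj(Y_{2,2})(Ω₁) = -0.32485 - 0.19586j ; Y_{2,2}(Ω₂) = 0.26398 + 0.03055j ; Δ = -0.07977 - 0.06163j
Σ over m = -0.17727 + 0.00000j; ×(4π/5) → -0.44552 + 0.00000j. Real part: -0.445518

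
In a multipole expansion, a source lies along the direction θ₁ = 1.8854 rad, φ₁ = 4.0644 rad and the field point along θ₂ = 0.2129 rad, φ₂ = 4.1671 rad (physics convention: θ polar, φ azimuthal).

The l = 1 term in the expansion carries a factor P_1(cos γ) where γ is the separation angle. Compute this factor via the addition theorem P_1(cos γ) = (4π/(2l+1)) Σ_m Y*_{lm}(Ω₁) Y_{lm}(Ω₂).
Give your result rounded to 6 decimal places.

Term-by-term m-sum for l=1 (normalisation 4π/3 = 4.188790):
  m=-1: (-0.198300, -0.261942) × (-0.037863, 0.062414) = (0.023857, -0.002459)  (running Σ = (0.023857, -0.002459))
  m=0: (-0.151193, -0.000000) × (0.477571, 0.000000) = (-0.072205, -0.000000)  (running Σ = (-0.048348, -0.002459))
  m=1: (0.198300, -0.261942) × (0.037863, 0.062414) = (0.023857, 0.002459)  (running Σ = (-0.024491, 0.000000))
Accumulated sum (-0.024491, 0.000000); after 4π/(2l+1) scaling, (-0.102587, 0.000000) ⇒ P_1 = -0.102587

-0.102587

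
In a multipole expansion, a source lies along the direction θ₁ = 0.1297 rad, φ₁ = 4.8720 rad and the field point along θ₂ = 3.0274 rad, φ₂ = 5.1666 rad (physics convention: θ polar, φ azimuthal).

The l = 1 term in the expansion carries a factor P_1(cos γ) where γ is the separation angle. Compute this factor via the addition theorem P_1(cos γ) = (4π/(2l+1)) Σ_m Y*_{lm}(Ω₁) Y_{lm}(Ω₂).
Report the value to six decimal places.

Addition theorem: P_1(cos γ) = (4π/3) Σ_m Y*_{lm}(Ω₁) Y_{lm}(Ω₂), m = −1…1:
  [-1]  conj(Y_{1,-1})(Ω₁) = 0.00710 - 0.04412j ; Y_{1,-1}(Ω₂) = 0.01727 + 0.03538j ; Δ = 0.00168 - 0.00051j
  [+0]  conj(Y_{1,0})(Ω₁) = 0.48450 + 0.00000j ; Y_{1,0}(Ω₂) = -0.48542 + 0.00000j ; Δ = -0.23519 + 0.00000j
  [+1]  conj(Y_{1,1})(Ω₁) = -0.00710 - 0.04412j ; Y_{1,1}(Ω₂) = -0.01727 + 0.03538j ; Δ = 0.00168 + 0.00051j
Σ over m = -0.23182 + 0.00000j; ×(4π/3) → -0.97104 + 0.00000j. Real part: -0.971040

-0.971040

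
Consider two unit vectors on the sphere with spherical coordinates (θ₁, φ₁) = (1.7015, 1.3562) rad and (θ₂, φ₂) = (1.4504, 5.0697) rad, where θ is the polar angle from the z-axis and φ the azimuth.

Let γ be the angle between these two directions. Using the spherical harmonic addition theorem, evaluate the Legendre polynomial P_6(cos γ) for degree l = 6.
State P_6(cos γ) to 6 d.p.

Summing Y*_{l m}(θ₁,φ₁)·Y_{l m}(θ₂,φ₂) over m ∈ [−6, 6]; prefactor 4π/(2·6+1) = 0.966644:
  term(m=-6) = -0.203370+0.060655i   from Y*(Ω₁)=-0.128233+0.440601i, Y(Ω₂)=+0.250762+0.388593i
  term(m=-5) = -0.038900-0.011273i   from Y*(Ω₁)=-0.183598-0.099780i, Y(Ω₂)=+0.189327-0.041495i
  term(m=-4) = -0.053703-0.061623i   from Y*(Ω₁)=-0.183250+0.212161i, Y(Ω₂)=-0.041135+0.288654i
  term(m=-3) = -0.007312-0.050096i   from Y*(Ω₁)=-0.139715-0.186175i, Y(Ω₂)=+0.190993+0.104058i
  term(m=-2) = +0.022381-0.049191i   from Y*(Ω₁)=-0.204884+0.093764i, Y(Ω₂)=-0.181170+0.157183i
  term(m=-1) = +0.045261-0.029133i   from Y*(Ω₁)=-0.051014-0.234061i, Y(Ω₂)=+0.078587+0.210500i
  term(m=+0) = +0.047432+0.000000i   from Y*(Ω₁)=-0.210172-0.000000i, Y(Ω₂)=-0.225683+0.000000i
  term(m=+1) = +0.045261+0.029133i   from Y*(Ω₁)=+0.051014-0.234061i, Y(Ω₂)=-0.078587+0.210500i
  term(m=+2) = +0.022381+0.049191i   from Y*(Ω₁)=-0.204884-0.093764i, Y(Ω₂)=-0.181170-0.157183i
  term(m=+3) = -0.007312+0.050096i   from Y*(Ω₁)=+0.139715-0.186175i, Y(Ω₂)=-0.190993+0.104058i
  term(m=+4) = -0.053703+0.061623i   from Y*(Ω₁)=-0.183250-0.212161i, Y(Ω₂)=-0.041135-0.288654i
  term(m=+5) = -0.038900+0.011273i   from Y*(Ω₁)=+0.183598-0.099780i, Y(Ω₂)=-0.189327-0.041495i
  term(m=+6) = -0.203370-0.060655i   from Y*(Ω₁)=-0.128233-0.440601i, Y(Ω₂)=+0.250762-0.388593i
Total Σ_m = -0.423856+0.000000i. Multiply by 0.966644: -0.409718+0.000000i. P_6(cos γ) = -0.409718

-0.409718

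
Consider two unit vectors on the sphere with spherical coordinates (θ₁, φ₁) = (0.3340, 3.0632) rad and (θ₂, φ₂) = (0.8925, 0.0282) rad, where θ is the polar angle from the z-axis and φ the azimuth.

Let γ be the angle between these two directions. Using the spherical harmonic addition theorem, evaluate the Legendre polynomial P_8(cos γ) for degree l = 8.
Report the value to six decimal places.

-0.276442

Expand P_8 via completeness: Σ_{m} conj(Y_{8,m}) at Ω₁ times Y_{8,m} at Ω₂ —
  m=-8: (0.000056, -0.000040) × (0.067878, -0.015578) = (0.000003, -0.000004)  (running Σ = (0.000003, -0.000004))
  m=-7: (-0.000676, 0.000413) × (0.220126, -0.044026) = (-0.000131, 0.000121)  (running Σ = (-0.000127, 0.000117))
  m=-6: (0.005159, -0.002623) × (0.405653, -0.069299) = (0.001911, -0.001422)  (running Σ = (0.001784, -0.001304))
  m=-5: (-0.027923, 0.011542) × (0.420124, -0.059633) = (-0.011043, 0.006514)  (running Σ = (-0.009259, 0.005210))
  m=-4: (0.109915, -0.035642) × (0.103687, -0.011746) = (0.010978, -0.004987)  (running Σ = (0.001719, 0.000223))
  m=-3: (-0.307094, 0.073583) × (-0.307085, 0.026042) = (0.092388, -0.030594)  (running Σ = (0.094106, -0.030370))
  m=-2: (0.555050, -0.087744) × (-0.282464, 0.015948) = (-0.155382, 0.033636)  (running Σ = (-0.061276, 0.003266))
  m=-1: (-0.466168, 0.036619) × (0.190179, -0.005364) = (-0.088459, 0.009465)  (running Σ = (-0.149735, 0.012731))
  m=0: (-0.236460, -0.000000) × (0.315094, 0.000000) = (-0.074507, -0.000000)  (running Σ = (-0.224241, 0.012731))
  m=1: (0.466168, 0.036619) × (-0.190179, -0.005364) = (-0.088459, -0.009465)  (running Σ = (-0.312700, 0.003266))
  m=2: (0.555050, 0.087744) × (-0.282464, -0.015948) = (-0.155382, -0.033636)  (running Σ = (-0.468082, -0.030370))
  m=3: (0.307094, 0.073583) × (0.307085, 0.026042) = (0.092388, 0.030594)  (running Σ = (-0.375695, 0.000223))
  m=4: (0.109915, 0.035642) × (0.103687, 0.011746) = (0.010978, 0.004987)  (running Σ = (-0.364717, 0.005210))
  m=5: (0.027923, 0.011542) × (-0.420124, -0.059633) = (-0.011043, -0.006514)  (running Σ = (-0.375760, -0.001304))
  m=6: (0.005159, 0.002623) × (0.405653, 0.069299) = (0.001911, 0.001422)  (running Σ = (-0.373848, 0.000117))
  m=7: (0.000676, 0.000413) × (-0.220126, -0.044026) = (-0.000131, -0.000121)  (running Σ = (-0.373979, -0.000004))
  m=8: (0.000056, 0.000040) × (0.067878, 0.015578) = (0.000003, 0.000004)  (running Σ = (-0.373976, 0.000000))
Σ over m = (-0.373976, 0.000000); ×(4π/17) → (-0.276442, 0.000000). Real part: -0.276442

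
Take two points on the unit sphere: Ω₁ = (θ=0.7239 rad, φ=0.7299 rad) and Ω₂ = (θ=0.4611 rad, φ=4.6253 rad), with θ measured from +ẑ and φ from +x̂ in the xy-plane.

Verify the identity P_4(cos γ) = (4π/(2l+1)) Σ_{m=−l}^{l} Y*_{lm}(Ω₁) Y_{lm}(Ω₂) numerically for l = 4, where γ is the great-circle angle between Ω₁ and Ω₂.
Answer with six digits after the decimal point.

Summing Y*_{l m}(θ₁,φ₁)·Y_{l m}(θ₂,φ₂) over m ∈ [−4, 4]; prefactor 4π/(2·4+1) = 1.396263:
  m=-4: Y*=-0.08306 + 0.01875j  Y=0.01630 + 0.00592j  product -0.00147 - 0.00019j
  m=-3: Y*=-0.15806 + 0.22192j  Y=0.02550 - 0.09538j  product 0.01714 + 0.02074j
  m=-2: Y*=0.04762 + 0.42722j  Y=-0.30095 - 0.05296j  product 0.00829 - 0.13109j
  m=-1: Y*=0.16260 + 0.14548j  Y=-0.04286 + 0.49094j  product -0.07839 + 0.07359j
  m=+0: Y*=-0.29742 + 0.00000j  Y=0.15371 + 0.00000j  product -0.04572 + 0.00000j
  m=+1: Y*=-0.16260 + 0.14548j  Y=0.04286 + 0.49094j  product -0.07839 - 0.07359j
  m=+2: Y*=0.04762 - 0.42722j  Y=-0.30095 + 0.05296j  product 0.00829 + 0.13109j
  m=+3: Y*=0.15806 + 0.22192j  Y=-0.02550 - 0.09538j  product 0.01714 - 0.02074j
  m=+4: Y*=-0.08306 - 0.01875j  Y=0.01630 - 0.00592j  product -0.00147 + 0.00019j
Total Σ_m = -0.15457 + 0.00000j. Multiply by 1.396263: -0.21583 + 0.00000j. P_4(cos γ) = -0.215826

-0.215826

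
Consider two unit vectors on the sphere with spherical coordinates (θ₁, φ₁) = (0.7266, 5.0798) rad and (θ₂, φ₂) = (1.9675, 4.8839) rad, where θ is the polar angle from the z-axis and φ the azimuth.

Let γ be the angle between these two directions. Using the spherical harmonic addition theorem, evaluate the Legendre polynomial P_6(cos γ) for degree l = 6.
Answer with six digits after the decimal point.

0.153522

Summing Y*_{l m}(θ₁,φ₁)·Y_{l m}(θ₂,φ₂) over m ∈ [−6, 6]; prefactor 4π/(2·6+1) = 0.966644:
  [-6]  conj(Y_{6,-6})(Ω₁) = 0.02459 - 0.03347j ; Y_{6,-6}(Ω₂) = -0.15335 + 0.25483j ; Δ = 0.00476 + 0.01140j
  [-5]  conj(Y_{6,-5})(Ω₁) = 0.15615 + 0.04259j ; Y_{6,-5}(Ω₂) = -0.32640 - 0.28239j ; Δ = -0.03894 - 0.05799j
  [-4]  conj(Y_{6,-4})(Ω₁) = 0.03611 + 0.35574j ; Y_{6,-4}(Ω₂) = 0.12830 - 0.10504j ; Δ = 0.04200 + 0.04185j
  [-3]  conj(Y_{6,-3})(Ω₁) = -0.40059 + 0.20276j ; Y_{6,-3}(Ω₂) = -0.13196 - 0.23343j ; Δ = 0.10019 + 0.06675j
  [-2]  conj(Y_{6,-2})(Ω₁) = -0.13262 - 0.11984j ; Y_{6,-2}(Ω₂) = 0.24834 - 0.08869j ; Δ = -0.04356 - 0.01800j
  [-1]  conj(Y_{6,-1})(Ω₁) = -0.10731 + 0.27882j ; Y_{6,-1}(Ω₂) = -0.03149 - 0.18181j ; Δ = 0.05407 + 0.01073j
  [+0]  conj(Y_{6,0})(Ω₁) = -0.27817 + 0.00000j ; Y_{6,0}(Ω₂) = 0.28120 + 0.00000j ; Δ = -0.07822 + 0.00000j
  [+1]  conj(Y_{6,1})(Ω₁) = 0.10731 + 0.27882j ; Y_{6,1}(Ω₂) = 0.03149 - 0.18181j ; Δ = 0.05407 - 0.01073j
  [+2]  conj(Y_{6,2})(Ω₁) = -0.13262 + 0.11984j ; Y_{6,2}(Ω₂) = 0.24834 + 0.08869j ; Δ = -0.04356 + 0.01800j
  [+3]  conj(Y_{6,3})(Ω₁) = 0.40059 + 0.20276j ; Y_{6,3}(Ω₂) = 0.13196 - 0.23343j ; Δ = 0.10019 - 0.06675j
  [+4]  conj(Y_{6,4})(Ω₁) = 0.03611 - 0.35574j ; Y_{6,4}(Ω₂) = 0.12830 + 0.10504j ; Δ = 0.04200 - 0.04185j
  [+5]  conj(Y_{6,5})(Ω₁) = -0.15615 + 0.04259j ; Y_{6,5}(Ω₂) = 0.32640 - 0.28239j ; Δ = -0.03894 + 0.05799j
  [+6]  conj(Y_{6,6})(Ω₁) = 0.02459 + 0.03347j ; Y_{6,6}(Ω₂) = -0.15335 - 0.25483j ; Δ = 0.00476 - 0.01140j
Accumulated sum 0.15882 - 0.00000j; after 4π/(2l+1) scaling, 0.15352 - 0.00000j ⇒ P_6 = 0.153522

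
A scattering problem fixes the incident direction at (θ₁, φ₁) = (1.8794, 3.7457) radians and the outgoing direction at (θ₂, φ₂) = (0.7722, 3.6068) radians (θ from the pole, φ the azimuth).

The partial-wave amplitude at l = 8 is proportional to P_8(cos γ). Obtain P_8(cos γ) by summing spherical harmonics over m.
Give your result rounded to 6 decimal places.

Addition theorem: P_8(cos γ) = (4π/17) Σ_m Y*_{lm}(Ω₁) Y_{lm}(Ω₂), m = −8…8:
  m=-8: (0.042059, -0.347434) × (-0.024211, 0.015865) = (0.004494, 0.009079)  (running Σ = (0.004494, 0.009079))
  m=-7: (-0.207515, -0.395084) × (0.118097, -0.013624) = (-0.029890, -0.043831)  (running Σ = (-0.025396, -0.034752))
  m=-6: (-0.095689, -0.050188) × (-0.273183, -0.099827) = (0.021130, 0.023263)  (running Σ = (-0.004266, -0.011489))
  m=-5: (0.311090, -0.037844) × (0.310163, 0.329459) = (0.108957, 0.090753)  (running Σ = (0.104691, 0.079264))
  m=-4: (0.176357, -0.156296) × (-0.109497, -0.366888) = (-0.076654, -0.047589)  (running Σ = (0.028037, 0.031675))
  m=-3: (-0.051223, 0.207942) × (0.002654, -0.014995) = (0.002982, 0.001320)  (running Σ = (0.031020, 0.032995))
  m=-2: (0.097576, 0.257218) × (-0.225024, 0.301990) = (-0.099634, -0.028413)  (running Σ = (-0.068615, 0.004582))
  m=-1: (-0.136637, -0.094304) × (0.152008, -0.076301) = (-0.027965, -0.003910)  (running Σ = (-0.096580, 0.000672))
  m=0: (-0.283731, -0.000000) × (0.330179, 0.000000) = (-0.093682, -0.000000)  (running Σ = (-0.190262, 0.000672))
  m=1: (0.136637, -0.094304) × (-0.152008, -0.076301) = (-0.027965, 0.003910)  (running Σ = (-0.218227, 0.004582))
  m=2: (0.097576, -0.257218) × (-0.225024, -0.301990) = (-0.099634, 0.028413)  (running Σ = (-0.317862, 0.032995))
  m=3: (0.051223, 0.207942) × (-0.002654, -0.014995) = (0.002982, -0.001320)  (running Σ = (-0.314879, 0.031675))
  m=4: (0.176357, 0.156296) × (-0.109497, 0.366888) = (-0.076654, 0.047589)  (running Σ = (-0.391533, 0.079264))
  m=5: (-0.311090, -0.037844) × (-0.310163, 0.329459) = (0.108957, -0.090753)  (running Σ = (-0.282576, -0.011489))
  m=6: (-0.095689, 0.050188) × (-0.273183, 0.099827) = (0.021130, -0.023263)  (running Σ = (-0.261446, -0.034752))
  m=7: (0.207515, -0.395084) × (-0.118097, -0.013624) = (-0.029890, 0.043831)  (running Σ = (-0.291336, 0.009079))
  m=8: (0.042059, 0.347434) × (-0.024211, -0.015865) = (0.004494, -0.009079)  (running Σ = (-0.286842, -0.000000))
Accumulated sum (-0.286842, -0.000000); after 4π/(2l+1) scaling, (-0.212033, -0.000000) ⇒ P_8 = -0.212033

-0.212033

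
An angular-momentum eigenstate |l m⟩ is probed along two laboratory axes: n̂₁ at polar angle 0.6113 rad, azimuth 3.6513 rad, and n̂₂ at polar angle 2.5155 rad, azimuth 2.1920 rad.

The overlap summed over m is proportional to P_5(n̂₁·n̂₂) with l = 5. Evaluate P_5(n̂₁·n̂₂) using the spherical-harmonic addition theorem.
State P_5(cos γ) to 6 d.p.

0.216073

Expand P_5 via completeness: Σ_{m} conj(Y_{5,m}) at Ω₁ times Y_{5,m} at Ω₂ —
  [-5]  conj(Y_{5,-5})(Ω₁) = (0.023968, -0.016154) ; Y_{5,-5}(Ω₂) = (-0.001141, 0.032047) ; Δ = (0.000490, 0.000787)
  [-4]  conj(Y_{5,-4})(Ω₁) = (-0.058833, 0.116387) ; Y_{5,-4}(Ω₂) = (0.111057, 0.085620) ; Δ = (-0.016499, 0.007888)
  [-3]  conj(Y_{5,-3})(Ω₁) = (-0.013720, -0.329038) ; Y_{5,-3}(Ω₂) = (0.327203, -0.098645) ; Δ = (-0.036947, -0.106309)
  [-2]  conj(Y_{5,-2})(Ω₁) = (0.242315, 0.394003) ; Y_{5,-2}(Ω₂) = (0.147506, -0.432916) ; Δ = (0.206313, -0.046784)
  [-1]  conj(Y_{5,-1})(Ω₁) = (-0.169345, -0.094660) ; Y_{5,-1}(Ω₂) = (-0.094106, -0.131482) ; Δ = (0.003490, 0.031174)
  [+0]  conj(Y_{5,0})(Ω₁) = (-0.345791, -0.000000) ; Y_{5,0}(Ω₂) = (0.360203, 0.000000) ; Δ = (-0.124555, -0.000000)
  [+1]  conj(Y_{5,1})(Ω₁) = (0.169345, -0.094660) ; Y_{5,1}(Ω₂) = (0.094106, -0.131482) ; Δ = (0.003490, -0.031174)
  [+2]  conj(Y_{5,2})(Ω₁) = (0.242315, -0.394003) ; Y_{5,2}(Ω₂) = (0.147506, 0.432916) ; Δ = (0.206313, 0.046784)
  [+3]  conj(Y_{5,3})(Ω₁) = (0.013720, -0.329038) ; Y_{5,3}(Ω₂) = (-0.327203, -0.098645) ; Δ = (-0.036947, 0.106309)
  [+4]  conj(Y_{5,4})(Ω₁) = (-0.058833, -0.116387) ; Y_{5,4}(Ω₂) = (0.111057, -0.085620) ; Δ = (-0.016499, -0.007888)
  [+5]  conj(Y_{5,5})(Ω₁) = (-0.023968, -0.016154) ; Y_{5,5}(Ω₂) = (0.001141, 0.032047) ; Δ = (0.000490, -0.000787)
Accumulated sum (0.189140, 0.000000); after 4π/(2l+1) scaling, (0.216073, 0.000000) ⇒ P_5 = 0.216073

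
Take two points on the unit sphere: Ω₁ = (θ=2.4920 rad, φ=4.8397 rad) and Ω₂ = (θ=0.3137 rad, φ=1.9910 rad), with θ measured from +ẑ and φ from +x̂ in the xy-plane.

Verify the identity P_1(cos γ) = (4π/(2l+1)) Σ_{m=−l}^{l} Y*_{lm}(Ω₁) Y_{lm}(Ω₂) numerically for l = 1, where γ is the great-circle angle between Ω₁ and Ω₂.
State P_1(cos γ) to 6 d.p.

-0.936168

Summing Y*_{l m}(θ₁,φ₁)·Y_{l m}(θ₂,φ₂) over m ∈ [−1, 1]; prefactor 4π/(2·1+1) = 4.188790:
  m=-1: Y*=+0.026533-0.207285i  Y=-0.043492-0.097338i  product -0.021331+0.006433i
  m=+0: Y*=-0.389089-0.000000i  Y=+0.464758+0.000000i  product -0.180832-0.000000i
  m=+1: Y*=-0.026533-0.207285i  Y=+0.043492-0.097338i  product -0.021331-0.006433i
Total Σ_m = -0.223494+0.000000i. Multiply by 4.188790: -0.936168+0.000000i. P_1(cos γ) = -0.936168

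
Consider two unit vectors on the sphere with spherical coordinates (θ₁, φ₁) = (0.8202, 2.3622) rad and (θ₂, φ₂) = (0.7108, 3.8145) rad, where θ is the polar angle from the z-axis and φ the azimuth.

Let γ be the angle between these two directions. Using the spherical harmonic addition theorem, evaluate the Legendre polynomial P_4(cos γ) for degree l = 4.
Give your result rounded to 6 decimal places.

-0.384918

Summing Y*_{l m}(θ₁,φ₁)·Y_{l m}(θ₂,φ₂) over m ∈ [−4, 4]; prefactor 4π/(2·4+1) = 1.396263:
  term(m=-4) = 0.00903 + 0.00463j   from Y*(Ω₁)=-0.12652 - 0.00304j, Y(Ω₂)=-0.07221 - 0.03488j
  term(m=-3) = -0.03061 + 0.08246j   from Y*(Ω₁)=0.23179 + 0.24030j, Y(Ω₂)=0.11410 + 0.23746j
  term(m=-2) = -0.16877 - 0.04076j   from Y*(Ω₁)=0.00485 - 0.40366j, Y(Ω₂)=0.09595 - 0.41924j
  term(m=-1) = 0.00171 - 0.01435j   from Y*(Ω₁)=-0.04307 + 0.04255j, Y(Ω₂)=-0.18663 + 0.14874j
  term(m=+0) = 0.10161 + 0.00000j   from Y*(Ω₁)=-0.35772 + 0.00000j, Y(Ω₂)=-0.28404 + 0.00000j
  term(m=+1) = 0.00171 + 0.01435j   from Y*(Ω₁)=0.04307 + 0.04255j, Y(Ω₂)=0.18663 + 0.14874j
  term(m=+2) = -0.16877 + 0.04076j   from Y*(Ω₁)=0.00485 + 0.40366j, Y(Ω₂)=0.09595 + 0.41924j
  term(m=+3) = -0.03061 - 0.08246j   from Y*(Ω₁)=-0.23179 + 0.24030j, Y(Ω₂)=-0.11410 + 0.23746j
  term(m=+4) = 0.00903 - 0.00463j   from Y*(Ω₁)=-0.12652 + 0.00304j, Y(Ω₂)=-0.07221 + 0.03488j
Total Σ_m = -0.27568 - 0.00000j. Multiply by 1.396263: -0.38492 - 0.00000j. P_4(cos γ) = -0.384918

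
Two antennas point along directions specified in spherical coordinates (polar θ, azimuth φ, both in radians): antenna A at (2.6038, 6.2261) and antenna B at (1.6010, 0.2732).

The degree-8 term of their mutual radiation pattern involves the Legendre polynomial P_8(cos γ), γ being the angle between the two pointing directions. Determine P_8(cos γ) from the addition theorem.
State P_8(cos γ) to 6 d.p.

Summing Y*_{l m}(θ₁,φ₁)·Y_{l m}(θ₂,φ₂) over m ∈ [−8, 8]; prefactor 4π/(2·8+1) = 0.739198:
  m=-8: 0.00219 - 0.00108j × -0.29622 - 0.41951j = -0.00110 - 0.00060j  (running Σ = -0.00110 - 0.00060j)
  m=-7: -0.01509 + 0.00637j × 0.02079 + 0.05848j = -0.00069 - 0.00075j  (running Σ = -0.00179 - 0.00135j)
  m=-6: 0.06446 - 0.02298j × 0.02531 + 0.36939j = 0.01012 + 0.02323j  (running Σ = 0.00833 + 0.02188j)
  m=-5: -0.19058 + 0.05592j × 0.01488 - 0.07164j = 0.00117 + 0.01448j  (running Σ = 0.00950 + 0.03636j)
  m=-4: 0.38990 - 0.09061j × 0.15166 - 0.29273j = 0.03261 - 0.12788j  (running Σ = 0.04211 - 0.09152j)
  m=-3: -0.50082 + 0.08662j × -0.05351 + 0.05730j = 0.02184 - 0.03333j  (running Σ = 0.06395 - 0.12485j)
  m=-2: 0.24608 - 0.02822j × -0.26708 + 0.16243j = -0.06114 + 0.04751j  (running Σ = 0.00281 - 0.07734j)
  m=-1: 0.29449 - 0.01683j × 0.07765 - 0.02176j = 0.02250 - 0.00771j  (running Σ = 0.02531 - 0.08506j)
  m=0: -0.36080 + 0.00000j × 0.30765 + 0.00000j = -0.11100 + 0.00000j  (running Σ = -0.08569 - 0.08506j)
  m=1: -0.29449 - 0.01683j × -0.07765 - 0.02176j = 0.02250 + 0.00771j  (running Σ = -0.06319 - 0.07734j)
  m=2: 0.24608 + 0.02822j × -0.26708 - 0.16243j = -0.06114 - 0.04751j  (running Σ = -0.12433 - 0.12485j)
  m=3: 0.50082 + 0.08662j × 0.05351 + 0.05730j = 0.02184 + 0.03333j  (running Σ = -0.10249 - 0.09152j)
  m=4: 0.38990 + 0.09061j × 0.15166 + 0.29273j = 0.03261 + 0.12788j  (running Σ = -0.06989 + 0.03636j)
  m=5: 0.19058 + 0.05592j × -0.01488 - 0.07164j = 0.00117 - 0.01448j  (running Σ = -0.06872 + 0.02188j)
  m=6: 0.06446 + 0.02298j × 0.02531 - 0.36939j = 0.01012 - 0.02323j  (running Σ = -0.05860 - 0.00135j)
  m=7: 0.01509 + 0.00637j × -0.02079 + 0.05848j = -0.00069 + 0.00075j  (running Σ = -0.05928 - 0.00060j)
  m=8: 0.00219 + 0.00108j × -0.29622 + 0.41951j = -0.00110 + 0.00060j  (running Σ = -0.06038 + 0.00000j)
Σ over m = -0.06038 + 0.00000j; ×(4π/17) → -0.04464 + 0.00000j. Real part: -0.044635

-0.044635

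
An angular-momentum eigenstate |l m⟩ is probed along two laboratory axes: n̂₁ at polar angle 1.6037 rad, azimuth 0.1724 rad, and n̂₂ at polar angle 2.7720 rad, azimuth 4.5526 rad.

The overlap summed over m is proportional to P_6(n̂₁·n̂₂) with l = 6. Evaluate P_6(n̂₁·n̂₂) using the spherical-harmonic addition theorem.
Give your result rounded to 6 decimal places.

Addition theorem: P_6(cos γ) = (4π/13) Σ_m Y*_{lm}(Ω₁) Y_{lm}(Ω₂), m = −6…6:
  m=-6: Y*=+0.246075+0.413891i  Y=-0.000617-0.000879i  product +0.000212-0.000471i
  m=-5: Y*=-0.035738-0.041680i  Y=+0.006878-0.006695i  product -0.000525-0.000047i
  m=-4: Y*=-0.271392-0.223807i  Y=+0.041761+0.031038i  product -0.004387-0.017770i
  m=-3: Y*=+0.055567+0.031609i  Y=-0.086689+0.166772i  product -0.010089+0.006527i
  m=-2: Y*=+0.300241+0.107831i  Y=-0.415523-0.137505i  product -0.109930-0.086091i
  m=-1: Y*=-0.066292-0.011543i  Y=+0.085322-0.529413i  product -0.011767+0.034111i
  m=+0: Y*=-0.310646-0.000000i  Y=+0.000049+0.000000i  product -0.000015-0.000000i
  m=+1: Y*=+0.066292-0.011543i  Y=-0.085322-0.529413i  product -0.011767-0.034111i
  m=+2: Y*=+0.300241-0.107831i  Y=-0.415523+0.137505i  product -0.109930+0.086091i
  m=+3: Y*=-0.055567+0.031609i  Y=+0.086689+0.166772i  product -0.010089-0.006527i
  m=+4: Y*=-0.271392+0.223807i  Y=+0.041761-0.031038i  product -0.004387+0.017770i
  m=+5: Y*=+0.035738-0.041680i  Y=-0.006878-0.006695i  product -0.000525+0.000047i
  m=+6: Y*=+0.246075-0.413891i  Y=-0.000617+0.000879i  product +0.000212+0.000471i
Σ over m = -0.272986-0.000000i; ×(4π/13) → -0.263881-0.000000i. Real part: -0.263881

-0.263881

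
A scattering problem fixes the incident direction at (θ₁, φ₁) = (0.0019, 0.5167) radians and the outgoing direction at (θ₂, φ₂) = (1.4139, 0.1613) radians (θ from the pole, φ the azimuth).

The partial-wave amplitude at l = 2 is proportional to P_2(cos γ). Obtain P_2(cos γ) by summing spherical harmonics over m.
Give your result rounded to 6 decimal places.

Addition theorem: P_2(cos γ) = (4π/5) Σ_m Y*_{lm}(Ω₁) Y_{lm}(Ω₂), m = −2…2:
  term(m=-2) = +0.000000+0.000000i   from Y*(Ω₁)=+0.000001+0.000001i, Y(Ω₂)=+0.357404-0.119472i
  term(m=-1) = +0.000164+0.000061i   from Y*(Ω₁)=+0.001276+0.000725i, Y(Ω₂)=+0.117683-0.019149i
  term(m=+0) = -0.184371+0.000000i   from Y*(Ω₁)=+0.630780-0.000000i, Y(Ω₂)=-0.292291+0.000000i
  term(m=+1) = +0.000164-0.000061i   from Y*(Ω₁)=-0.001276+0.000725i, Y(Ω₂)=-0.117683-0.019149i
  term(m=+2) = +0.000000-0.000000i   from Y*(Ω₁)=+0.000001-0.000001i, Y(Ω₂)=+0.357404+0.119472i
Accumulated sum -0.184042+0.000000i; after 4π/(2l+1) scaling, -0.462548+0.000000i ⇒ P_2 = -0.462548

-0.462548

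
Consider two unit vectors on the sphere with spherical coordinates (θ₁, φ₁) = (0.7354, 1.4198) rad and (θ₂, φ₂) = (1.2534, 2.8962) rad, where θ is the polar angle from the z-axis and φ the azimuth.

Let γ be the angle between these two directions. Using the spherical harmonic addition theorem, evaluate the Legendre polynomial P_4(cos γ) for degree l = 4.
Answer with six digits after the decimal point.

0.087919

Summing Y*_{l m}(θ₁,φ₁)·Y_{l m}(θ₂,φ₂) over m ∈ [−4, 4]; prefactor 4π/(2·4+1) = 1.396263:
  m=-4: +0.073786-0.050913i × +0.200349+0.299729i = +0.030043+0.011916i  (running Σ = +0.030043+0.011916i)
  m=-3: -0.122663-0.252005i × -0.248233-0.224925i = -0.026233+0.090146i  (running Σ = +0.003810+0.102061i)
  m=-2: -0.409603+0.127600i × -0.084732-0.045280i = +0.040484+0.007735i  (running Σ = +0.044294+0.109796i)
  m=-1: +0.030072+0.197643i × +0.315436+0.078998i = -0.006127+0.064719i  (running Σ = +0.038166+0.174516i)
  m=0: -0.308177-0.000000i × +0.043369+0.000000i = -0.013365-0.000000i  (running Σ = +0.024801+0.174516i)
  m=1: -0.030072+0.197643i × -0.315436+0.078998i = -0.006127-0.064719i  (running Σ = +0.018673+0.109796i)
  m=2: -0.409603-0.127600i × -0.084732+0.045280i = +0.040484-0.007735i  (running Σ = +0.059157+0.102061i)
  m=3: +0.122663-0.252005i × +0.248233-0.224925i = -0.026233-0.090146i  (running Σ = +0.032924+0.011916i)
  m=4: +0.073786+0.050913i × +0.200349-0.299729i = +0.030043-0.011916i  (running Σ = +0.062967-0.000000i)
Accumulated sum +0.062967-0.000000i; after 4π/(2l+1) scaling, +0.087919-0.000000i ⇒ P_4 = 0.087919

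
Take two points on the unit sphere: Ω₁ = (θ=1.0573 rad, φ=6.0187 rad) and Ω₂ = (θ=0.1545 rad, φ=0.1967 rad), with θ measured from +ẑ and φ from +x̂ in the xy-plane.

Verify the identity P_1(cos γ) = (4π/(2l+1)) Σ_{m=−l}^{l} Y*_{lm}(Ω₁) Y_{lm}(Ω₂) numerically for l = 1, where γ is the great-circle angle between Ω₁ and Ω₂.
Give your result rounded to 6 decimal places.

0.605411

Summing Y*_{l m}(θ₁,φ₁)·Y_{l m}(θ₂,φ₂) over m ∈ [−1, 1]; prefactor 4π/(2·1+1) = 4.188790:
  term(m=-1) = 0.01433 - 0.00712j   from Y*(Ω₁)=0.29047 - 0.07867j, Y(Ω₂)=0.05214 - 0.01039j
  term(m=+0) = 0.11587 + 0.00000j   from Y*(Ω₁)=0.24001 + 0.00000j, Y(Ω₂)=0.48278 + 0.00000j
  term(m=+1) = 0.01433 + 0.00712j   from Y*(Ω₁)=-0.29047 - 0.07867j, Y(Ω₂)=-0.05214 - 0.01039j
Total Σ_m = 0.14453 + 0.00000j. Multiply by 4.188790: 0.60541 + 0.00000j. P_1(cos γ) = 0.605411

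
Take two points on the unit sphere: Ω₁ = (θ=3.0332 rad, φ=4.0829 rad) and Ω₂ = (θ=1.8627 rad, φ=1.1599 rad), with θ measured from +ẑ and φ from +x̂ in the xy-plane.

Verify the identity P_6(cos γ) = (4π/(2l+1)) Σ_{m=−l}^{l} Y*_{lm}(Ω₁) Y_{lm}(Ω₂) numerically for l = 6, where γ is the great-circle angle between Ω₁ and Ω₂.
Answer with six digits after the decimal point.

Term-by-term m-sum for l=6 (normalisation 4π/13 = 0.966644):
  m=-6: Y*=+0.000001-0.000000i  Y=+0.290709-0.233271i  product +0.000000-0.000000i
  m=-5: Y*=-0.000000-0.000025i  Y=-0.343474-0.180428i  product -0.000004+0.000008i
  m=-4: Y*=-0.000392-0.000282i  Y=+0.001943-0.026652i  product -0.000008+0.000010i
  m=-3: Y*=-0.006130+0.002016i  Y=-0.324501+0.114097i  product +0.001759-0.001354i
  m=-2: Y*=-0.018058+0.056024i  Y=+0.053769+0.057832i  product -0.004211+0.001968i
  m=-1: Y*=+0.197804+0.271585i  Y=-0.124349+0.285403i  product -0.102108+0.022682i
  m=+0: Y*=+0.895391-0.000000i  Y=+0.105932+0.000000i  product +0.094850+0.000000i
  m=+1: Y*=-0.197804+0.271585i  Y=+0.124349+0.285403i  product -0.102108-0.022682i
  m=+2: Y*=-0.018058-0.056024i  Y=+0.053769-0.057832i  product -0.004211-0.001968i
  m=+3: Y*=+0.006130+0.002016i  Y=+0.324501+0.114097i  product +0.001759+0.001354i
  m=+4: Y*=-0.000392+0.000282i  Y=+0.001943+0.026652i  product -0.000008-0.000010i
  m=+5: Y*=+0.000000-0.000025i  Y=+0.343474-0.180428i  product -0.000004-0.000008i
  m=+6: Y*=+0.000001+0.000000i  Y=+0.290709+0.233271i  product +0.000000+0.000000i
Accumulated sum -0.114294+0.000000i; after 4π/(2l+1) scaling, -0.110482+0.000000i ⇒ P_6 = -0.110482

-0.110482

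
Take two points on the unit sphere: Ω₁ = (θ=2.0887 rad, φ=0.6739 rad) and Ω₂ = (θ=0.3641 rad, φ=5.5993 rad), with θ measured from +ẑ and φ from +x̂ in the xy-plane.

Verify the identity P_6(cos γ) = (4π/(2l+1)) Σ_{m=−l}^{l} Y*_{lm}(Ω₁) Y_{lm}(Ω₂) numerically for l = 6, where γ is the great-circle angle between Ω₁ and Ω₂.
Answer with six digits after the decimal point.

Expand P_6 via completeness: Σ_{m} conj(Y_{6,m}) at Ω₁ times Y_{6,m} at Ω₂ —
  m=-6: (-0.128898, -0.163036) × (-0.000564, -0.000808) = (-0.000059, 0.000196)  (running Σ = (-0.000059, 0.000196))
  m=-5: (0.399613, 0.092685) × (-0.008612, -0.002456) = (-0.003214, -0.001780)  (running Σ = (-0.003273, -0.001584))
  m=-4: (-0.311100, 0.148744) × (-0.045358, 0.019501) = (0.011210, -0.012814)  (running Σ = (0.007937, -0.014397))
  m=-3: (-0.028028, 0.057889) × (-0.083979, 0.160970) = (-0.006965, -0.009373)  (running Σ = (0.000973, -0.023770))
  m=-2: (-0.077720, -0.342731) × (0.086975, 0.422489) = (0.138040, -0.062645)  (running Σ = (0.139013, -0.086415))
  m=-1: (0.051280, 0.040953) × (0.421373, 0.343465) = (0.007542, 0.034870)  (running Σ = (0.146555, -0.051546))
  m=0: (0.331423, -0.000000) × (0.019270, 0.000000) = (0.006386, 0.000000)  (running Σ = (0.152942, -0.051546))
  m=1: (-0.051280, 0.040953) × (-0.421373, 0.343465) = (0.007542, -0.034870)  (running Σ = (0.160484, -0.086415))
  m=2: (-0.077720, 0.342731) × (0.086975, -0.422489) = (0.138040, 0.062645)  (running Σ = (0.298524, -0.023770))
  m=3: (0.028028, 0.057889) × (0.083979, 0.160970) = (-0.006965, 0.009373)  (running Σ = (0.291559, -0.014397))
  m=4: (-0.311100, -0.148744) × (-0.045358, -0.019501) = (0.011210, 0.012814)  (running Σ = (0.302770, -0.001584))
  m=5: (-0.399613, 0.092685) × (0.008612, -0.002456) = (-0.003214, 0.001780)  (running Σ = (0.299556, 0.000196))
  m=6: (-0.128898, 0.163036) × (-0.000564, 0.000808) = (-0.000059, -0.000196)  (running Σ = (0.299497, -0.000000))
Σ over m = (0.299497, -0.000000); ×(4π/13) → (0.289507, -0.000000). Real part: 0.289507

0.289507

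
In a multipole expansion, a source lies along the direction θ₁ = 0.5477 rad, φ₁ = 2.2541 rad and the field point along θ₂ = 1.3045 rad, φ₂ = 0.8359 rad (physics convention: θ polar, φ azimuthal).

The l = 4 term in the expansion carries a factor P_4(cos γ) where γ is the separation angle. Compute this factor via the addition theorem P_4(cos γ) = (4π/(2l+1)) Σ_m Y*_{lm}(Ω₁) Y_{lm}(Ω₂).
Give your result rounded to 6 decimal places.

0.071107

Summing Y*_{l m}(θ₁,φ₁)·Y_{l m}(θ₂,φ₂) over m ∈ [−4, 4]; prefactor 4π/(2·4+1) = 1.396263:
  m=-4: Y*=(-0.029861, 0.012921)  Y=(-0.375566, 0.076916)  product (0.010221, -0.007150)
  m=-3: Y*=(0.133892, 0.069555)  Y=(-0.238312, -0.175182)  product (-0.019723, -0.040031)
  m=-2: Y*=(-0.075447, -0.364345)  Y=(0.016175, 0.159602)  product (0.056930, -0.017935)
  m=-1: Y*=(-0.279100, 0.342815)  Y=(-0.202563, 0.224130)  product (-0.020300, -0.131996)
  m=+0: Y*=(-0.028860, -0.000000)  Y=(0.115334, 0.000000)  product (-0.003329, -0.000000)
  m=+1: Y*=(0.279100, 0.342815)  Y=(0.202563, 0.224130)  product (-0.020300, 0.131996)
  m=+2: Y*=(-0.075447, 0.364345)  Y=(0.016175, -0.159602)  product (0.056930, 0.017935)
  m=+3: Y*=(-0.133892, 0.069555)  Y=(0.238312, -0.175182)  product (-0.019723, 0.040031)
  m=+4: Y*=(-0.029861, -0.012921)  Y=(-0.375566, -0.076916)  product (0.010221, 0.007150)
Total Σ_m = (0.050927, 0.000000). Multiply by 1.396263: (0.071107, 0.000000). P_4(cos γ) = 0.071107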